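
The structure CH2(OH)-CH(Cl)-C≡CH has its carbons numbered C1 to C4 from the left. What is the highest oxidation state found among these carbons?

0

Count +1 for every bond to an atom more electronegative than carbon and −1 for every bond to one less electronegative; C–C bonds are 0. Tallying each carbon:
C1: 1C, 2H, 1O → 0 − 2 + 1 = -1
C2: 2C, 1H, 1Cl → 0 − 1 + 1 = 0
C3: 4C → 0 = 0
C4: 3C, 1H → 0 − 1 = -1
The highest value is 0.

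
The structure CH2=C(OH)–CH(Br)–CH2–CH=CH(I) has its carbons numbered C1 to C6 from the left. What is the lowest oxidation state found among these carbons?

-2

Each bond to a more electronegative atom (O, N, halogen) counts +1, each bond to a less electronegative atom (H, metal, B, Si) counts −1, and each C–C bond counts 0. Tallying each carbon:
C1: 2C, 2H → 0 − 2 = -2
C2: 3C, 1O → 0 + 1 = +1
C3: 2C, 1H, 1Br → 0 − 1 + 1 = 0
C4: 2C, 2H → 0 − 2 = -2
C5: 3C, 1H → 0 − 1 = -1
C6: 2C, 1H, 1I → 0 − 1 + 1 = 0
The lowest value is -2.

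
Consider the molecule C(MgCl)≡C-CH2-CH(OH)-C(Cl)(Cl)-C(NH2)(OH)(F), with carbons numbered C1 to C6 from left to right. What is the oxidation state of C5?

+2

Each bond to a more electronegative atom (O, N, halogen) counts +1, each bond to a less electronegative atom (H, metal, B, Si) counts −1, and each C–C bond counts 0.
C5 has one bond to C (0), one bond to C (0), one bond to Cl (+1), one bond to Cl (+1).
Oxidation state = 0 + 0 + 1 + 1 = +2.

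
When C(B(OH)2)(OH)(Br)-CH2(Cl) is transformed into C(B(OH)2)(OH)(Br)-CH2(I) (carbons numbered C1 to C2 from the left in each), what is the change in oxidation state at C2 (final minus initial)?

Before: C2 has 1 bond to C, 2 bonds to H, 1 bond to Cl → oxidation state -1.
After: C2 has 1 bond to C, 2 bonds to H, 1 bond to I → oxidation state -1.
Δ = -1 − (-1) = 0, so no net redox change at C2.

0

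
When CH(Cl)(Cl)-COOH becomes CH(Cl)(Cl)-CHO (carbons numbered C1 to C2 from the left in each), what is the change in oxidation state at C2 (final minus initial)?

-2

Before: C2 has 1 bond to C, 3 bonds to O → oxidation state +3.
After: C2 has 1 bond to C, 1 bond to H, 2 bonds to O → oxidation state +1.
Δ = +1 − (+3) = -2, so this is a reduction at C2.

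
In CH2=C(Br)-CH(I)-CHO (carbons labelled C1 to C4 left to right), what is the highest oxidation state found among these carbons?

+1

Tallying each carbon's bonds:
C1: 2C, 2H → 0 − 2 = -2
C2: 3C, 1Br → 0 + 1 = +1
C3: 2C, 1H, 1I → 0 − 1 + 1 = 0
C4: 1C, 1H, 2O → 0 − 1 + 2 = +1
The highest value is +1.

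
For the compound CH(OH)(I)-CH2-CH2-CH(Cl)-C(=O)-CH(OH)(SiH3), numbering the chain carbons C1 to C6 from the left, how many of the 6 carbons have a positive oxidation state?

Count +1 for every bond to an atom more electronegative than carbon and −1 for every bond to one less electronegative; C–C bonds are 0. Tallying each carbon:
C1: 1C, 1H, 1O, 1I → 0 − 1 + 1 + 1 = +1
C2: 2C, 2H → 0 − 2 = -2
C3: 2C, 2H → 0 − 2 = -2
C4: 2C, 1H, 1Cl → 0 − 1 + 1 = 0
C5: 2C, 2O → 0 + 2 = +2
C6: 1C, 1H, 1O, 1Si → 0 − 1 + 1 − 1 = -1
2 carbons (C1, C5) meet the condition.

2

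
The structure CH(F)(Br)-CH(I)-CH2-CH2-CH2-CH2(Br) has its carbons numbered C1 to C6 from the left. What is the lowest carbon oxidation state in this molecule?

Tallying each carbon's bonds:
C1: 1C, 1H, 1F, 1Br → 0 − 1 + 1 + 1 = +1
C2: 2C, 1H, 1I → 0 − 1 + 1 = 0
C3: 2C, 2H → 0 − 2 = -2
C4: 2C, 2H → 0 − 2 = -2
C5: 2C, 2H → 0 − 2 = -2
C6: 1C, 2H, 1Br → 0 − 2 + 1 = -1
The lowest value is -2.

-2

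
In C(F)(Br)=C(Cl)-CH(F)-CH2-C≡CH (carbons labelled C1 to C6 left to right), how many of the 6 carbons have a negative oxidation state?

2

Tallying each carbon's bonds:
C1: 2C, 1F, 1Br → 0 + 1 + 1 = +2
C2: 3C, 1Cl → 0 + 1 = +1
C3: 2C, 1H, 1F → 0 − 1 + 1 = 0
C4: 2C, 2H → 0 − 2 = -2
C5: 4C → 0 = 0
C6: 3C, 1H → 0 − 1 = -1
2 carbons (C4, C6) meet the condition.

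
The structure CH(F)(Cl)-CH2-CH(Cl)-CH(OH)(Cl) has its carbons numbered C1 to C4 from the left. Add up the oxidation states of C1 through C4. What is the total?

0

Bonds to more-electronegative neighbours contribute +1 each, bonds to H or metals contribute −1 each, and C–C bonds contribute 0. Tallying each carbon:
C1: 1C, 1H, 1F, 1Cl → 0 − 1 + 1 + 1 = +1
C2: 2C, 2H → 0 − 2 = -2
C3: 2C, 1H, 1Cl → 0 − 1 + 1 = 0
C4: 1C, 1H, 1O, 1Cl → 0 − 1 + 1 + 1 = +1
Sum = +1 − 2 + 0 + 1 = 0.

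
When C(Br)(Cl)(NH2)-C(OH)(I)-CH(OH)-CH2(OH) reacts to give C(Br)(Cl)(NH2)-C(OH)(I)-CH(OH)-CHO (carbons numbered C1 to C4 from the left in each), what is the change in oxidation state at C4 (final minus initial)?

+2

Before: C4 has 1 bond to C, 2 bonds to H, 1 bond to O → oxidation state -1.
After: C4 has 1 bond to C, 1 bond to H, 2 bonds to O → oxidation state +1.
Δ = +1 − (-1) = +2, so this is an oxidation at C4.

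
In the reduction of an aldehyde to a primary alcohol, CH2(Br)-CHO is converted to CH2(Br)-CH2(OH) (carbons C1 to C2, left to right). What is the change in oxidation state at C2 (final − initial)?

Before: C2 has 1 bond to C, 1 bond to H, 2 bonds to O → oxidation state +1.
After: C2 has 1 bond to C, 2 bonds to H, 1 bond to O → oxidation state -1.
Δ = -1 − (+1) = -2, so this is a reduction at C2.

-2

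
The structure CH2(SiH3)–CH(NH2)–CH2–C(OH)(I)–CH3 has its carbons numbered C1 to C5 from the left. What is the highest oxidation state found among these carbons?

Tallying each carbon's bonds:
C1: 1C, 2H, 1Si → 0 − 2 − 1 = -3
C2: 2C, 1H, 1N → 0 − 1 + 1 = 0
C3: 2C, 2H → 0 − 2 = -2
C4: 2C, 1O, 1I → 0 + 1 + 1 = +2
C5: 1C, 3H → 0 − 3 = -3
The highest value is +2.

+2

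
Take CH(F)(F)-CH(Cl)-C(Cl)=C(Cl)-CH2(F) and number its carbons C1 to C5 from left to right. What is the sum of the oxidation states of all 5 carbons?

+2

Count +1 for every bond to an atom more electronegative than carbon and −1 for every bond to one less electronegative; C–C bonds are 0. Tallying each carbon:
C1: 1C, 1H, 2F → 0 − 1 + 2 = +1
C2: 2C, 1H, 1Cl → 0 − 1 + 1 = 0
C3: 3C, 1Cl → 0 + 1 = +1
C4: 3C, 1Cl → 0 + 1 = +1
C5: 1C, 2H, 1F → 0 − 2 + 1 = -1
Sum = +1 + 0 + 1 + 1 − 1 = +2.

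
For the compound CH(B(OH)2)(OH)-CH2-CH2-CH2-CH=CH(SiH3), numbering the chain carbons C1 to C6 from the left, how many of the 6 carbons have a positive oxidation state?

Tallying each carbon's bonds:
C1: 1C, 1H, 1O, 1B → 0 − 1 + 1 − 1 = -1
C2: 2C, 2H → 0 − 2 = -2
C3: 2C, 2H → 0 − 2 = -2
C4: 2C, 2H → 0 − 2 = -2
C5: 3C, 1H → 0 − 1 = -1
C6: 2C, 1H, 1Si → 0 − 1 − 1 = -2
0 carbons meet the condition.

0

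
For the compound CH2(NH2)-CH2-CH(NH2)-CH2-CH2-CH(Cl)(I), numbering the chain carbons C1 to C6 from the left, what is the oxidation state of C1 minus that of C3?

-1

C1: 1C, 2H, 1N → 0 − 2 + 1 = -1
C3: 2C, 1H, 1N → 0 − 1 + 1 = 0
Difference: -1 − (0) = -1.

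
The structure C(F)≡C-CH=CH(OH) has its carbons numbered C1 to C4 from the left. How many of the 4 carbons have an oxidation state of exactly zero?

Tallying each carbon's bonds:
C1: 3C, 1F → 0 + 1 = +1
C2: 4C → 0 = 0
C3: 3C, 1H → 0 − 1 = -1
C4: 2C, 1H, 1O → 0 − 1 + 1 = 0
2 carbons (C2, C4) meet the condition.

2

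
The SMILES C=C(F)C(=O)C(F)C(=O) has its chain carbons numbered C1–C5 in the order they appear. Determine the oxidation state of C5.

+1

C5 has one bond to C (0), a double bond to O (2×+1 = +2), one bond to H (-1).
Oxidation state = 0 + 2 − 1 = +1.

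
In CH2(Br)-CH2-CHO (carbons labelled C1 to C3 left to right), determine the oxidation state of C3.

Each bond to a more electronegative atom (O, N, halogen) counts +1, each bond to a less electronegative atom (H, metal, B, Si) counts −1, and each C–C bond counts 0.
C3 has one bond to C (0), a double bond to O (2×+1 = +2), one bond to H (-1).
Oxidation state = 0 + 2 − 1 = +1.

+1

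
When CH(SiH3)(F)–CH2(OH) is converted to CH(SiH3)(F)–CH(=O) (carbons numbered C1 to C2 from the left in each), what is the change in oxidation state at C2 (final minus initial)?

Before: C2 has 1 bond to C, 2 bonds to H, 1 bond to O → oxidation state -1.
After: C2 has 1 bond to C, 1 bond to H, 2 bonds to O → oxidation state +1.
Δ = +1 − (-1) = +2, so this is an oxidation at C2.

+2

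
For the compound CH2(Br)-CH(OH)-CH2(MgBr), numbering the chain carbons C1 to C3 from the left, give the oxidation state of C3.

-3

C3 has one bond to C (0), one bond to H (-1), one bond to Mg (-1), one bond to H (-1).
Oxidation state = 0 − 1 − 1 − 1 = -3.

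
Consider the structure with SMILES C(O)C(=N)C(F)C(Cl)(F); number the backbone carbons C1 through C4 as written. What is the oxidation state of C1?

Each bond to a more electronegative atom (O, N, halogen) counts +1, each bond to a less electronegative atom (H, metal, B, Si) counts −1, and each C–C bond counts 0.
C1 has one bond to C (0), one bond to H (-1), one bond to O (+1), one bond to H (-1).
Oxidation state = 0 − 1 + 1 − 1 = -1.

-1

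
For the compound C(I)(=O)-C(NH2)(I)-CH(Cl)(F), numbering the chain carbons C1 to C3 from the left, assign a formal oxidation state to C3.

+1

Each bond to a more electronegative atom (O, N, halogen) counts +1, each bond to a less electronegative atom (H, metal, B, Si) counts −1, and each C–C bond counts 0.
C3 has one bond to C (0), one bond to Cl (+1), one bond to H (-1), one bond to F (+1).
Oxidation state = 0 + 1 − 1 + 1 = +1.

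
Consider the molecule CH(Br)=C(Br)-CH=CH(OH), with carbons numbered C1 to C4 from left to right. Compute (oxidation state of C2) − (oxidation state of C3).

C2: 3C, 1Br → 0 + 1 = +1
C3: 3C, 1H → 0 − 1 = -1
Difference: +1 − (-1) = +2.

+2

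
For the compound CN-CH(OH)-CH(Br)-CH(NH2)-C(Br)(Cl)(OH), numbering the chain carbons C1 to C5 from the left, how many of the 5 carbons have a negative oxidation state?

Tallying each carbon's bonds:
C1: 1C, 3N → 0 + 3 = +3
C2: 2C, 1H, 1O → 0 − 1 + 1 = 0
C3: 2C, 1H, 1Br → 0 − 1 + 1 = 0
C4: 2C, 1H, 1N → 0 − 1 + 1 = 0
C5: 1C, 1O, 1Cl, 1Br → 0 + 1 + 1 + 1 = +3
0 carbons meet the condition.

0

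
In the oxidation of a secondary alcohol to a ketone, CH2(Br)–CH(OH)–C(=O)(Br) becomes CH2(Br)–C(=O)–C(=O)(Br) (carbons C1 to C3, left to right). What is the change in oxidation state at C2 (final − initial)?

Before: C2 has 2 bonds to C, 1 bond to H, 1 bond to O → oxidation state 0.
After: C2 has 2 bonds to C, 2 bonds to O → oxidation state +2.
Δ = +2 − (0) = +2, so this is an oxidation at C2.

+2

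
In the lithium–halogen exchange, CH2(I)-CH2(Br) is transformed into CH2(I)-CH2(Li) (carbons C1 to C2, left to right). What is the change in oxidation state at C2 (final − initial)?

-2

Before: C2 has 1 bond to C, 2 bonds to H, 1 bond to Br → oxidation state -1.
After: C2 has 1 bond to C, 2 bonds to H, 1 bond to Li → oxidation state -3.
Δ = -3 − (-1) = -2, so this is a reduction at C2.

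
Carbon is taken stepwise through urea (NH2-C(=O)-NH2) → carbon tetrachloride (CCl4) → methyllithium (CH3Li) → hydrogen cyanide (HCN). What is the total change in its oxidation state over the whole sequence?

-2

Carbon oxidation states along the series — urea: +4, carbon tetrachloride: +4, methyllithium: -4, hydrogen cyanide: +2.
Net change = +2 − (+4) = -2.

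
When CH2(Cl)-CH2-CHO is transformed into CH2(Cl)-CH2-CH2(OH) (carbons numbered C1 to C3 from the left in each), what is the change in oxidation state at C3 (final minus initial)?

Before: C3 has 1 bond to C, 1 bond to H, 2 bonds to O → oxidation state +1.
After: C3 has 1 bond to C, 2 bonds to H, 1 bond to O → oxidation state -1.
Δ = -1 − (+1) = -2, so this is a reduction at C3.

-2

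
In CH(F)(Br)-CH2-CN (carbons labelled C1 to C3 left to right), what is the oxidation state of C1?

+1

C1 has one bond to C (0), one bond to F (+1), one bond to H (-1), one bond to Br (+1).
Oxidation state = 0 + 1 − 1 + 1 = +1.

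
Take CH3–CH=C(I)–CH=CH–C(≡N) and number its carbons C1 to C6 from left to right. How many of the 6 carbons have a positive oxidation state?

Tallying each carbon's bonds:
C1: 1C, 3H → 0 − 3 = -3
C2: 3C, 1H → 0 − 1 = -1
C3: 3C, 1I → 0 + 1 = +1
C4: 3C, 1H → 0 − 1 = -1
C5: 3C, 1H → 0 − 1 = -1
C6: 1C, 3N → 0 + 3 = +3
2 carbons (C3, C6) meet the condition.

2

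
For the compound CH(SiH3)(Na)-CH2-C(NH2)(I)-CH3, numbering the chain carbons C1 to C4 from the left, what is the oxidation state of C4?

C4 has one bond to C (0), one bond to H (-1), one bond to H (-1), one bond to H (-1).
Oxidation state = 0 − 1 − 1 − 1 = -3.

-3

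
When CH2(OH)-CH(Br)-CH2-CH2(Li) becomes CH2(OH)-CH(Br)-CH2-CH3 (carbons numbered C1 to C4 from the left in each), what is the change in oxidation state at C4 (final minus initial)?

Before: C4 has 1 bond to C, 2 bonds to H, 1 bond to Li → oxidation state -3.
After: C4 has 1 bond to C, 3 bonds to H → oxidation state -3.
Δ = -3 − (-3) = 0, so no net redox change at C4.

0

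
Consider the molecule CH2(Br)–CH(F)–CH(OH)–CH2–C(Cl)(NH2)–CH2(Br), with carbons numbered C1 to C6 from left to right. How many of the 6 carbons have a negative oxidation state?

Tallying each carbon's bonds:
C1: 1C, 2H, 1Br → 0 − 2 + 1 = -1
C2: 2C, 1H, 1F → 0 − 1 + 1 = 0
C3: 2C, 1H, 1O → 0 − 1 + 1 = 0
C4: 2C, 2H → 0 − 2 = -2
C5: 2C, 1N, 1Cl → 0 + 1 + 1 = +2
C6: 1C, 2H, 1Br → 0 − 2 + 1 = -1
3 carbons (C1, C4, C6) meet the condition.

3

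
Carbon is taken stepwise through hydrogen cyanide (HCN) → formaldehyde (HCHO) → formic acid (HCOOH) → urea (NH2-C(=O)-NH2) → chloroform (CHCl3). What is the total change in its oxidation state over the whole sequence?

0

Carbon oxidation states along the series — hydrogen cyanide: +2, formaldehyde: 0, formic acid: +2, urea: +4, chloroform: +2.
Net change = +2 − (+2) = 0.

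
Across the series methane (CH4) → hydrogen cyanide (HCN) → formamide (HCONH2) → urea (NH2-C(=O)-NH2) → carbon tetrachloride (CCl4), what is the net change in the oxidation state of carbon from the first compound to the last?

Carbon oxidation states along the series — methane: -4, hydrogen cyanide: +2, formamide: +2, urea: +4, carbon tetrachloride: +4.
Net change = +4 − (-4) = +8.

+8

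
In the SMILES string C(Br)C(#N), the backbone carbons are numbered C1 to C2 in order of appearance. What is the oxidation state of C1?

-1

C1 has one bond to C (0), one bond to H (-1), one bond to Br (+1), one bond to H (-1).
Oxidation state = 0 − 1 + 1 − 1 = -1.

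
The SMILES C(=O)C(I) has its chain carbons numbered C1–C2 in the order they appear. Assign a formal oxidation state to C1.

Count +1 for every bond to an atom more electronegative than carbon and −1 for every bond to one less electronegative; C–C bonds are 0.
C1 has one bond to C (0), a double bond to O (2×+1 = +2), one bond to H (-1).
Oxidation state = 0 + 2 − 1 = +1.

+1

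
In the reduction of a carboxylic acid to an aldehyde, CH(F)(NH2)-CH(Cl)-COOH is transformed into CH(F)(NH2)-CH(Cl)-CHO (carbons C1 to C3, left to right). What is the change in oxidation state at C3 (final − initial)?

Before: C3 has 1 bond to C, 3 bonds to O → oxidation state +3.
After: C3 has 1 bond to C, 1 bond to H, 2 bonds to O → oxidation state +1.
Δ = +1 − (+3) = -2, so this is a reduction at C3.

-2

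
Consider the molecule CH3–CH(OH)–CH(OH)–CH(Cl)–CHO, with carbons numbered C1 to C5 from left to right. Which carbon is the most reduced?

Count +1 for every bond to an atom more electronegative than carbon and −1 for every bond to one less electronegative; C–C bonds are 0. Tallying each carbon:
C1: 1C, 3H → 0 − 3 = -3
C2: 2C, 1H, 1O → 0 − 1 + 1 = 0
C3: 2C, 1H, 1O → 0 − 1 + 1 = 0
C4: 2C, 1H, 1Cl → 0 − 1 + 1 = 0
C5: 1C, 1H, 2O → 0 − 1 + 2 = +1
The most reduced carbon is C1 at -3.

C1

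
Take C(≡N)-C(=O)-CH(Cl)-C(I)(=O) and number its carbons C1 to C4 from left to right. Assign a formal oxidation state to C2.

+2

C2 has one bond to C (0), one bond to C (0), a double bond to O (2×+1 = +2).
Oxidation state = 0 + 0 + 2 = +2.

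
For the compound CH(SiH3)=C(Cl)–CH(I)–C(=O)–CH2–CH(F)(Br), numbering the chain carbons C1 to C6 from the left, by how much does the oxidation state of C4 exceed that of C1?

+4

C4: 2C, 2O → 0 + 2 = +2
C1: 2C, 1H, 1Si → 0 − 1 − 1 = -2
Difference: +2 − (-2) = +4.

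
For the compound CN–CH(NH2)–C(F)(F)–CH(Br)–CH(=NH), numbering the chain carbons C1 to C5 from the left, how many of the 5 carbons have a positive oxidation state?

Each bond to a more electronegative atom (O, N, halogen) counts +1, each bond to a less electronegative atom (H, metal, B, Si) counts −1, and each C–C bond counts 0. Tallying each carbon:
C1: 1C, 3N → 0 + 3 = +3
C2: 2C, 1H, 1N → 0 − 1 + 1 = 0
C3: 2C, 2F → 0 + 2 = +2
C4: 2C, 1H, 1Br → 0 − 1 + 1 = 0
C5: 1C, 1H, 2N → 0 − 1 + 2 = +1
3 carbons (C1, C3, C5) meet the condition.

3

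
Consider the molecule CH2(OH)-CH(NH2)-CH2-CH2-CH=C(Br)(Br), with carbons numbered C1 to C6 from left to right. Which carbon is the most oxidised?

C6

Tallying each carbon's bonds:
C1: 1C, 2H, 1O → 0 − 2 + 1 = -1
C2: 2C, 1H, 1N → 0 − 1 + 1 = 0
C3: 2C, 2H → 0 − 2 = -2
C4: 2C, 2H → 0 − 2 = -2
C5: 3C, 1H → 0 − 1 = -1
C6: 2C, 2Br → 0 + 2 = +2
The most oxidised carbon is C6 at +2.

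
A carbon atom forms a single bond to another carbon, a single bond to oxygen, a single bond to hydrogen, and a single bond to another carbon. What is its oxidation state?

Count +1 for every bond to an atom more electronegative than carbon and −1 for every bond to one less electronegative; C–C bonds are 0.
The carbon has one bond to C (0), one bond to C (0), one bond to H (-1), one bond to O (+1).
Oxidation state = 0 + 0 − 1 + 1 = 0.

0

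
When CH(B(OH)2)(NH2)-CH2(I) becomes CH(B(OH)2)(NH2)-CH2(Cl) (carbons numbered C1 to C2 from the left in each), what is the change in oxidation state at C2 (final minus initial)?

Before: C2 has 1 bond to C, 2 bonds to H, 1 bond to I → oxidation state -1.
After: C2 has 1 bond to C, 2 bonds to H, 1 bond to Cl → oxidation state -1.
Δ = -1 − (-1) = 0, so no net redox change at C2.

0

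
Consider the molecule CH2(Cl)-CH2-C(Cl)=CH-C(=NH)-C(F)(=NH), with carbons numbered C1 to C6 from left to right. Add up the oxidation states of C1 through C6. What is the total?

Count +1 for every bond to an atom more electronegative than carbon and −1 for every bond to one less electronegative; C–C bonds are 0. Tallying each carbon:
C1: 1C, 2H, 1Cl → 0 − 2 + 1 = -1
C2: 2C, 2H → 0 − 2 = -2
C3: 3C, 1Cl → 0 + 1 = +1
C4: 3C, 1H → 0 − 1 = -1
C5: 2C, 2N → 0 + 2 = +2
C6: 1C, 2N, 1F → 0 + 2 + 1 = +3
Sum = -1 − 2 + 1 − 1 + 2 + 3 = +2.

+2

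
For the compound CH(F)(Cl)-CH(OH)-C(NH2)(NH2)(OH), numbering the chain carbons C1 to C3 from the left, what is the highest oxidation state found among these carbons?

Tallying each carbon's bonds:
C1: 1C, 1H, 1F, 1Cl → 0 − 1 + 1 + 1 = +1
C2: 2C, 1H, 1O → 0 − 1 + 1 = 0
C3: 1C, 1O, 2N → 0 + 1 + 2 = +3
The highest value is +3.

+3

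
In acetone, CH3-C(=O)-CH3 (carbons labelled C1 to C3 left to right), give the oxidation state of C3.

Bonds to more-electronegative neighbours contribute +1 each, bonds to H or metals contribute −1 each, and C–C bonds contribute 0.
C3 has one bond to H (-1), one bond to H (-1), one bond to H (-1), one bond to C (0).
Oxidation state = -1 − 1 − 1 + 0 = -3.

-3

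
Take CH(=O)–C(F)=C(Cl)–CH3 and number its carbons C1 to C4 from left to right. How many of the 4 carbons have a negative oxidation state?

1

Tallying each carbon's bonds:
C1: 1C, 1H, 2O → 0 − 1 + 2 = +1
C2: 3C, 1F → 0 + 1 = +1
C3: 3C, 1Cl → 0 + 1 = +1
C4: 1C, 3H → 0 − 3 = -3
1 carbon (C4) meets the condition.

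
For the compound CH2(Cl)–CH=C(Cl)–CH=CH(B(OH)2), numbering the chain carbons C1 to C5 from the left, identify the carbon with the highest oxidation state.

C3

Each bond to a more electronegative atom (O, N, halogen) counts +1, each bond to a less electronegative atom (H, metal, B, Si) counts −1, and each C–C bond counts 0. Tallying each carbon:
C1: 1C, 2H, 1Cl → 0 − 2 + 1 = -1
C2: 3C, 1H → 0 − 1 = -1
C3: 3C, 1Cl → 0 + 1 = +1
C4: 3C, 1H → 0 − 1 = -1
C5: 2C, 1H, 1B → 0 − 1 − 1 = -2
The most oxidised carbon is C3 at +1.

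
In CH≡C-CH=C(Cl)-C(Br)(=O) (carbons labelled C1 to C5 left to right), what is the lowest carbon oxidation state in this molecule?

Tallying each carbon's bonds:
C1: 3C, 1H → 0 − 1 = -1
C2: 4C → 0 = 0
C3: 3C, 1H → 0 − 1 = -1
C4: 3C, 1Cl → 0 + 1 = +1
C5: 1C, 2O, 1Br → 0 + 2 + 1 = +3
The lowest value is -1.

-1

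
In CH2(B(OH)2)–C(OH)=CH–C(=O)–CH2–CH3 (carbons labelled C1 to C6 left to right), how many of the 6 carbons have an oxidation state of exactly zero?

0

Count +1 for every bond to an atom more electronegative than carbon and −1 for every bond to one less electronegative; C–C bonds are 0. Tallying each carbon:
C1: 1C, 2H, 1B → 0 − 2 − 1 = -3
C2: 3C, 1O → 0 + 1 = +1
C3: 3C, 1H → 0 − 1 = -1
C4: 2C, 2O → 0 + 2 = +2
C5: 2C, 2H → 0 − 2 = -2
C6: 1C, 3H → 0 − 3 = -3
0 carbons meet the condition.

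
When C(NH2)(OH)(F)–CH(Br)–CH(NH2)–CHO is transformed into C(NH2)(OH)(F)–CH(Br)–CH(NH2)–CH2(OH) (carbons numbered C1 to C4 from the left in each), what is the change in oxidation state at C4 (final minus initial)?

-2

Before: C4 has 1 bond to C, 1 bond to H, 2 bonds to O → oxidation state +1.
After: C4 has 1 bond to C, 2 bonds to H, 1 bond to O → oxidation state -1.
Δ = -1 − (+1) = -2, so this is a reduction at C4.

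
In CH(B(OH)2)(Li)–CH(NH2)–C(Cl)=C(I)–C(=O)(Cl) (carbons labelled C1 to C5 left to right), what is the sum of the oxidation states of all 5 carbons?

Count +1 for every bond to an atom more electronegative than carbon and −1 for every bond to one less electronegative; C–C bonds are 0. Tallying each carbon:
C1: 1C, 1H, 1Li, 1B → 0 − 1 − 1 − 1 = -3
C2: 2C, 1H, 1N → 0 − 1 + 1 = 0
C3: 3C, 1Cl → 0 + 1 = +1
C4: 3C, 1I → 0 + 1 = +1
C5: 1C, 2O, 1Cl → 0 + 2 + 1 = +3
Sum = -3 + 0 + 1 + 1 + 3 = +2.

+2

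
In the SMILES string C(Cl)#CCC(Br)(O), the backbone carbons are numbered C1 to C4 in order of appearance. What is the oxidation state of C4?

+1

Assign +1 per bond to O/N/halogen, −1 per bond to H or an electropositive element, and 0 per bond to carbon.
C4 has one bond to C (0), one bond to H (-1), one bond to Br (+1), one bond to O (+1).
Oxidation state = 0 − 1 + 1 + 1 = +1.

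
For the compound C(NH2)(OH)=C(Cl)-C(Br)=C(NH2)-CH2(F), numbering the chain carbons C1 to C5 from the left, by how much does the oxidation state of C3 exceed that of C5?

+2

C3: 3C, 1Br → 0 + 1 = +1
C5: 1C, 2H, 1F → 0 − 2 + 1 = -1
Difference: +1 − (-1) = +2.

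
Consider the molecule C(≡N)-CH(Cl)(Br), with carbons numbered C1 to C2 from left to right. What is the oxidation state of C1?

Bonds to more-electronegative neighbours contribute +1 each, bonds to H or metals contribute −1 each, and C–C bonds contribute 0.
C1 has one bond to C (0), a triple bond to N (3×+1 = +3).
Oxidation state = 0 + 3 = +3.

+3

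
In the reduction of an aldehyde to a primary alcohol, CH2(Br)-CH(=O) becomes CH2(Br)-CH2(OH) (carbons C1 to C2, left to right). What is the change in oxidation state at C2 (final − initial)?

Before: C2 has 1 bond to C, 1 bond to H, 2 bonds to O → oxidation state +1.
After: C2 has 1 bond to C, 2 bonds to H, 1 bond to O → oxidation state -1.
Δ = -1 − (+1) = -2, so this is a reduction at C2.

-2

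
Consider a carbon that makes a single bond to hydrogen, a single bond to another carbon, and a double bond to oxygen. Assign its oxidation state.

Each bond to a more electronegative atom (O, N, halogen) counts +1, each bond to a less electronegative atom (H, metal, B, Si) counts −1, and each C–C bond counts 0.
The carbon has one bond to C (0), one bond to H (-1), a double bond to O (2×+1 = +2).
Oxidation state = 0 − 1 + 2 = +1.

+1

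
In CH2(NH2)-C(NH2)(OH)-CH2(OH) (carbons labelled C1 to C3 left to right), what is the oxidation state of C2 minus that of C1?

C2: 2C, 1O, 1N → 0 + 1 + 1 = +2
C1: 1C, 2H, 1N → 0 − 2 + 1 = -1
Difference: +2 − (-1) = +3.

+3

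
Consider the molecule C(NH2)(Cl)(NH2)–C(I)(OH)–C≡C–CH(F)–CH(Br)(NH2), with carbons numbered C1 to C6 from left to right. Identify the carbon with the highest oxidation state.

C1

Count +1 for every bond to an atom more electronegative than carbon and −1 for every bond to one less electronegative; C–C bonds are 0. Tallying each carbon:
C1: 1C, 2N, 1Cl → 0 + 2 + 1 = +3
C2: 2C, 1O, 1I → 0 + 1 + 1 = +2
C3: 4C → 0 = 0
C4: 4C → 0 = 0
C5: 2C, 1H, 1F → 0 − 1 + 1 = 0
C6: 1C, 1H, 1N, 1Br → 0 − 1 + 1 + 1 = +1
The most oxidised carbon is C1 at +3.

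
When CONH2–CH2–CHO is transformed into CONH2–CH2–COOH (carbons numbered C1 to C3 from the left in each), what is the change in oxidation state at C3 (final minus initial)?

Before: C3 has 1 bond to C, 1 bond to H, 2 bonds to O → oxidation state +1.
After: C3 has 1 bond to C, 3 bonds to O → oxidation state +3.
Δ = +3 − (+1) = +2, so this is an oxidation at C3.

+2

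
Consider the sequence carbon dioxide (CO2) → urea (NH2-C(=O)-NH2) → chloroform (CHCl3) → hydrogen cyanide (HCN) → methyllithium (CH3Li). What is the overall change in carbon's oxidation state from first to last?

-8

Carbon oxidation states along the series — carbon dioxide: +4, urea: +4, chloroform: +2, hydrogen cyanide: +2, methyllithium: -4.
Net change = -4 − (+4) = -8.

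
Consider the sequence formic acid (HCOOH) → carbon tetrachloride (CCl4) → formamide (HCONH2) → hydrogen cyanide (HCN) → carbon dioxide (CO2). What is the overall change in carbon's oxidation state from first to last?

+2

Carbon oxidation states along the series — formic acid: +2, carbon tetrachloride: +4, formamide: +2, hydrogen cyanide: +2, carbon dioxide: +4.
Net change = +4 − (+2) = +2.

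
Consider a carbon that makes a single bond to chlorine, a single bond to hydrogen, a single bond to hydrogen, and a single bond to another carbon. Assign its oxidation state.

Count +1 for every bond to an atom more electronegative than carbon and −1 for every bond to one less electronegative; C–C bonds are 0.
The carbon has one bond to C (0), one bond to Cl (+1), one bond to H (-1), one bond to H (-1).
Oxidation state = 0 + 1 − 1 − 1 = -1.

-1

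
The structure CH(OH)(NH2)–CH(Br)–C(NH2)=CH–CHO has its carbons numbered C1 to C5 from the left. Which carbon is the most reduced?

Tallying each carbon's bonds:
C1: 1C, 1H, 1O, 1N → 0 − 1 + 1 + 1 = +1
C2: 2C, 1H, 1Br → 0 − 1 + 1 = 0
C3: 3C, 1N → 0 + 1 = +1
C4: 3C, 1H → 0 − 1 = -1
C5: 1C, 1H, 2O → 0 − 1 + 2 = +1
The most reduced carbon is C4 at -1.

C4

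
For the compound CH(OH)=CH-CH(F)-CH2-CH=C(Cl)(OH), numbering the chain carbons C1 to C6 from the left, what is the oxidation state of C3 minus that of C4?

C3: 2C, 1H, 1F → 0 − 1 + 1 = 0
C4: 2C, 2H → 0 − 2 = -2
Difference: 0 − (-2) = +2.

+2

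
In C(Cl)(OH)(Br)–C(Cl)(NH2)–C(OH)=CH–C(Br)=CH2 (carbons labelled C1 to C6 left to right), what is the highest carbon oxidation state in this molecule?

Each bond to a more electronegative atom (O, N, halogen) counts +1, each bond to a less electronegative atom (H, metal, B, Si) counts −1, and each C–C bond counts 0. Tallying each carbon:
C1: 1C, 1O, 1Cl, 1Br → 0 + 1 + 1 + 1 = +3
C2: 2C, 1N, 1Cl → 0 + 1 + 1 = +2
C3: 3C, 1O → 0 + 1 = +1
C4: 3C, 1H → 0 − 1 = -1
C5: 3C, 1Br → 0 + 1 = +1
C6: 2C, 2H → 0 − 2 = -2
The highest value is +3.

+3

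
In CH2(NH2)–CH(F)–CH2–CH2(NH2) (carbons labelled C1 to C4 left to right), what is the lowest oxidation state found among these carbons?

-2

Tallying each carbon's bonds:
C1: 1C, 2H, 1N → 0 − 2 + 1 = -1
C2: 2C, 1H, 1F → 0 − 1 + 1 = 0
C3: 2C, 2H → 0 − 2 = -2
C4: 1C, 2H, 1N → 0 − 2 + 1 = -1
The lowest value is -2.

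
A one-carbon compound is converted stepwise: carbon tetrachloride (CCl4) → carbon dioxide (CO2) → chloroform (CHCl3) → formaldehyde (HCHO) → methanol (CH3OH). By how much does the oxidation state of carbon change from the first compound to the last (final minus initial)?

-6

Carbon oxidation states along the series — carbon tetrachloride: +4, carbon dioxide: +4, chloroform: +2, formaldehyde: 0, methanol: -2.
Net change = -2 − (+4) = -6.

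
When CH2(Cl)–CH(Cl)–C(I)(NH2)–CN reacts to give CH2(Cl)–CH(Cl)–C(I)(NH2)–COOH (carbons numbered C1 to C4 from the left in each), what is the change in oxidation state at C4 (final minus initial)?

0

Before: C4 has 1 bond to C, 3 bonds to N → oxidation state +3.
After: C4 has 1 bond to C, 3 bonds to O → oxidation state +3.
Δ = +3 − (+3) = 0, so no net redox change at C4.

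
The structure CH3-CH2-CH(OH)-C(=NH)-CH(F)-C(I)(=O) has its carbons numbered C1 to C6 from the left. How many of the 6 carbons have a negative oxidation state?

2

Tallying each carbon's bonds:
C1: 1C, 3H → 0 − 3 = -3
C2: 2C, 2H → 0 − 2 = -2
C3: 2C, 1H, 1O → 0 − 1 + 1 = 0
C4: 2C, 2N → 0 + 2 = +2
C5: 2C, 1H, 1F → 0 − 1 + 1 = 0
C6: 1C, 2O, 1I → 0 + 2 + 1 = +3
2 carbons (C1, C2) meet the condition.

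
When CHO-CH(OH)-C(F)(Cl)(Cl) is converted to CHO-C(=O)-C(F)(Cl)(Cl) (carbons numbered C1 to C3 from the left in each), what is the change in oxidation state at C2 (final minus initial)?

Before: C2 has 2 bonds to C, 1 bond to H, 1 bond to O → oxidation state 0.
After: C2 has 2 bonds to C, 2 bonds to O → oxidation state +2.
Δ = +2 − (0) = +2, so this is an oxidation at C2.

+2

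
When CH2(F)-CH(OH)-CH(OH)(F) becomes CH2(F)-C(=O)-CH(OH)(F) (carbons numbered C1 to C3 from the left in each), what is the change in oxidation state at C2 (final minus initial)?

+2

Before: C2 has 2 bonds to C, 1 bond to H, 1 bond to O → oxidation state 0.
After: C2 has 2 bonds to C, 2 bonds to O → oxidation state +2.
Δ = +2 − (0) = +2, so this is an oxidation at C2.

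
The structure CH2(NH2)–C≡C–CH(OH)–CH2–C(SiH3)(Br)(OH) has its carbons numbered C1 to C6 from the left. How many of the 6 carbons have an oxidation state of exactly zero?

3

Tallying each carbon's bonds:
C1: 1C, 2H, 1N → 0 − 2 + 1 = -1
C2: 4C → 0 = 0
C3: 4C → 0 = 0
C4: 2C, 1H, 1O → 0 − 1 + 1 = 0
C5: 2C, 2H → 0 − 2 = -2
C6: 1C, 1O, 1Br, 1Si → 0 + 1 + 1 − 1 = +1
3 carbons (C2, C3, C4) meet the condition.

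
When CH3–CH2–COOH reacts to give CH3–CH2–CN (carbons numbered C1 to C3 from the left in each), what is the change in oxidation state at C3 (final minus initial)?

0

Before: C3 has 1 bond to C, 3 bonds to O → oxidation state +3.
After: C3 has 1 bond to C, 3 bonds to N → oxidation state +3.
Δ = +3 − (+3) = 0, so no net redox change at C3.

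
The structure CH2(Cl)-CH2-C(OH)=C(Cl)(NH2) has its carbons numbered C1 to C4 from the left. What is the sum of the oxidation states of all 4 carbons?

Tallying each carbon's bonds:
C1: 1C, 2H, 1Cl → 0 − 2 + 1 = -1
C2: 2C, 2H → 0 − 2 = -2
C3: 3C, 1O → 0 + 1 = +1
C4: 2C, 1N, 1Cl → 0 + 1 + 1 = +2
Sum = -1 − 2 + 1 + 2 = 0.

0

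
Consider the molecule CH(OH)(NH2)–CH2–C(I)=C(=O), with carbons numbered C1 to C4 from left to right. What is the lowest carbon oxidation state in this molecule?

-2

Tallying each carbon's bonds:
C1: 1C, 1H, 1O, 1N → 0 − 1 + 1 + 1 = +1
C2: 2C, 2H → 0 − 2 = -2
C3: 3C, 1I → 0 + 1 = +1
C4: 2C, 2O → 0 + 2 = +2
The lowest value is -2.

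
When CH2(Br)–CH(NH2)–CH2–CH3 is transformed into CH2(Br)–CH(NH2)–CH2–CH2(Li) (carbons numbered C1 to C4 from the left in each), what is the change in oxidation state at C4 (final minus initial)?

Before: C4 has 1 bond to C, 3 bonds to H → oxidation state -3.
After: C4 has 1 bond to C, 2 bonds to H, 1 bond to Li → oxidation state -3.
Δ = -3 − (-3) = 0, so no net redox change at C4.

0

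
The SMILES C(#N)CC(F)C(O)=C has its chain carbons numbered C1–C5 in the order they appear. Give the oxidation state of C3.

0

C3 has one bond to C (0), one bond to C (0), one bond to F (+1), one bond to H (-1).
Oxidation state = 0 + 0 + 1 − 1 = 0.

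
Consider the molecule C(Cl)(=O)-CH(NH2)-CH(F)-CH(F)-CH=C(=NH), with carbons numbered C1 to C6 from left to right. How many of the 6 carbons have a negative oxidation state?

1

Each bond to a more electronegative atom (O, N, halogen) counts +1, each bond to a less electronegative atom (H, metal, B, Si) counts −1, and each C–C bond counts 0. Tallying each carbon:
C1: 1C, 2O, 1Cl → 0 + 2 + 1 = +3
C2: 2C, 1H, 1N → 0 − 1 + 1 = 0
C3: 2C, 1H, 1F → 0 − 1 + 1 = 0
C4: 2C, 1H, 1F → 0 − 1 + 1 = 0
C5: 3C, 1H → 0 − 1 = -1
C6: 2C, 2N → 0 + 2 = +2
1 carbon (C5) meets the condition.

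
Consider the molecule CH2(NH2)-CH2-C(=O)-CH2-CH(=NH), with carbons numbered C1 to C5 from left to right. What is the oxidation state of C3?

+2

Assign +1 per bond to O/N/halogen, −1 per bond to H or an electropositive element, and 0 per bond to carbon.
C3 has one bond to C (0), one bond to C (0), a double bond to O (2×+1 = +2).
Oxidation state = 0 + 0 + 2 = +2.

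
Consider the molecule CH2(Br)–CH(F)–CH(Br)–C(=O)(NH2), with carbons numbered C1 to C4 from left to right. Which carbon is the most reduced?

C1

Count +1 for every bond to an atom more electronegative than carbon and −1 for every bond to one less electronegative; C–C bonds are 0. Tallying each carbon:
C1: 1C, 2H, 1Br → 0 − 2 + 1 = -1
C2: 2C, 1H, 1F → 0 − 1 + 1 = 0
C3: 2C, 1H, 1Br → 0 − 1 + 1 = 0
C4: 1C, 2O, 1N → 0 + 2 + 1 = +3
The most reduced carbon is C1 at -1.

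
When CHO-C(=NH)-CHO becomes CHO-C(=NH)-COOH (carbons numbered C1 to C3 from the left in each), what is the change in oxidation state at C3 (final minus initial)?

+2

Before: C3 has 1 bond to C, 1 bond to H, 2 bonds to O → oxidation state +1.
After: C3 has 1 bond to C, 3 bonds to O → oxidation state +3.
Δ = +3 − (+1) = +2, so this is an oxidation at C3.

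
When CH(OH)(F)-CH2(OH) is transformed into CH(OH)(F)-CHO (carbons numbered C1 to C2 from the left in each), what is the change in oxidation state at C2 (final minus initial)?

+2

Before: C2 has 1 bond to C, 2 bonds to H, 1 bond to O → oxidation state -1.
After: C2 has 1 bond to C, 1 bond to H, 2 bonds to O → oxidation state +1.
Δ = +1 − (-1) = +2, so this is an oxidation at C2.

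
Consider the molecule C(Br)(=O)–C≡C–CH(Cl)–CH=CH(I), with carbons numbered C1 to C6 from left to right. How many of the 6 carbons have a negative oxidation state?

1

Each bond to a more electronegative atom (O, N, halogen) counts +1, each bond to a less electronegative atom (H, metal, B, Si) counts −1, and each C–C bond counts 0. Tallying each carbon:
C1: 1C, 2O, 1Br → 0 + 2 + 1 = +3
C2: 4C → 0 = 0
C3: 4C → 0 = 0
C4: 2C, 1H, 1Cl → 0 − 1 + 1 = 0
C5: 3C, 1H → 0 − 1 = -1
C6: 2C, 1H, 1I → 0 − 1 + 1 = 0
1 carbon (C5) meets the condition.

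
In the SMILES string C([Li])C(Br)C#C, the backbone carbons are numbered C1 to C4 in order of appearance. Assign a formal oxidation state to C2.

0

Assign +1 per bond to O/N/halogen, −1 per bond to H or an electropositive element, and 0 per bond to carbon.
C2 has one bond to C (0), one bond to C (0), one bond to Br (+1), one bond to H (-1).
Oxidation state = 0 + 0 + 1 − 1 = 0.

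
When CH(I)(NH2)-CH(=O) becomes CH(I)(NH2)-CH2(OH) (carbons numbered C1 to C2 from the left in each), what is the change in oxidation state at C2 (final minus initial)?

-2

Before: C2 has 1 bond to C, 1 bond to H, 2 bonds to O → oxidation state +1.
After: C2 has 1 bond to C, 2 bonds to H, 1 bond to O → oxidation state -1.
Δ = -1 − (+1) = -2, so this is a reduction at C2.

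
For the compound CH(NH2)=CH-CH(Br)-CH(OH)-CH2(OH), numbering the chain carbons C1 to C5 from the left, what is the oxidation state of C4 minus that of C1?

0

C4: 2C, 1H, 1O → 0 − 1 + 1 = 0
C1: 2C, 1H, 1N → 0 − 1 + 1 = 0
Difference: 0 − (0) = 0.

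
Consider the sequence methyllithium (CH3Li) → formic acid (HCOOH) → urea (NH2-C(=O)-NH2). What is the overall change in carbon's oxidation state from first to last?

Carbon oxidation states along the series — methyllithium: -4, formic acid: +2, urea: +4.
Net change = +4 − (-4) = +8.

+8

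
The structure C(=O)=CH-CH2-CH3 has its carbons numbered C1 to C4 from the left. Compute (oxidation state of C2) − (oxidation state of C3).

C2: 3C, 1H → 0 − 1 = -1
C3: 2C, 2H → 0 − 2 = -2
Difference: -1 − (-2) = +1.

+1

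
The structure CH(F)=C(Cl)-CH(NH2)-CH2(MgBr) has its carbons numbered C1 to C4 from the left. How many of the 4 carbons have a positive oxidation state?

Tallying each carbon's bonds:
C1: 2C, 1H, 1F → 0 − 1 + 1 = 0
C2: 3C, 1Cl → 0 + 1 = +1
C3: 2C, 1H, 1N → 0 − 1 + 1 = 0
C4: 1C, 2H, 1Mg → 0 − 2 − 1 = -3
1 carbon (C2) meets the condition.

1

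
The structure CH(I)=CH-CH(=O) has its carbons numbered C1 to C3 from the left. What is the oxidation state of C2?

-1

Bonds to more-electronegative neighbours contribute +1 each, bonds to H or metals contribute −1 each, and C–C bonds contribute 0.
C2 has a double bond to C (2×0 = 0), one bond to C (0), one bond to H (-1).
Oxidation state = 0 + 0 − 1 = -1.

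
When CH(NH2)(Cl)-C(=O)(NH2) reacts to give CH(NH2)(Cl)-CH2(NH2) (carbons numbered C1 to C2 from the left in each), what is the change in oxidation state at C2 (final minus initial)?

Before: C2 has 1 bond to C, 2 bonds to O, 1 bond to N → oxidation state +3.
After: C2 has 1 bond to C, 2 bonds to H, 1 bond to N → oxidation state -1.
Δ = -1 − (+3) = -4, so this is a reduction at C2.

-4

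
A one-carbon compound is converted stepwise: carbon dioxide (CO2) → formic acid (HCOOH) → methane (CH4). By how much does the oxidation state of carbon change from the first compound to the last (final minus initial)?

Carbon oxidation states along the series — carbon dioxide: +4, formic acid: +2, methane: -4.
Net change = -4 − (+4) = -8.

-8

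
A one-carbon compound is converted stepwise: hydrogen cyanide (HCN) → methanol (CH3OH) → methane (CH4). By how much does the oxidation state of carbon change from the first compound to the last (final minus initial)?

-6

Carbon oxidation states along the series — hydrogen cyanide: +2, methanol: -2, methane: -4.
Net change = -4 − (+2) = -6.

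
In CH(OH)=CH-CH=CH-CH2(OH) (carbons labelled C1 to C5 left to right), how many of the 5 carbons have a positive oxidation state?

0

Each bond to a more electronegative atom (O, N, halogen) counts +1, each bond to a less electronegative atom (H, metal, B, Si) counts −1, and each C–C bond counts 0. Tallying each carbon:
C1: 2C, 1H, 1O → 0 − 1 + 1 = 0
C2: 3C, 1H → 0 − 1 = -1
C3: 3C, 1H → 0 − 1 = -1
C4: 3C, 1H → 0 − 1 = -1
C5: 1C, 2H, 1O → 0 − 2 + 1 = -1
0 carbons meet the condition.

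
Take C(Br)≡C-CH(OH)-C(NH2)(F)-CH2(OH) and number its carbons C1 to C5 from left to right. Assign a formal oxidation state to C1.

+1

Bonds to more-electronegative neighbours contribute +1 each, bonds to H or metals contribute −1 each, and C–C bonds contribute 0.
C1 has a triple bond to C (3×0 = 0), one bond to Br (+1).
Oxidation state = 0 + 1 = +1.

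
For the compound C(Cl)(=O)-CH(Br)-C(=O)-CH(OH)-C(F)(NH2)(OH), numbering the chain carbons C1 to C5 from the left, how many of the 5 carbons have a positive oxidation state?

Count +1 for every bond to an atom more electronegative than carbon and −1 for every bond to one less electronegative; C–C bonds are 0. Tallying each carbon:
C1: 1C, 2O, 1Cl → 0 + 2 + 1 = +3
C2: 2C, 1H, 1Br → 0 − 1 + 1 = 0
C3: 2C, 2O → 0 + 2 = +2
C4: 2C, 1H, 1O → 0 − 1 + 1 = 0
C5: 1C, 1O, 1N, 1F → 0 + 1 + 1 + 1 = +3
3 carbons (C1, C3, C5) meet the condition.

3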